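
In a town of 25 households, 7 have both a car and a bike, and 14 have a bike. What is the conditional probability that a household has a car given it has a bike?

P(A ∩ B) = 7/25
P(B) = 14/25
P(A|B) = P(A ∩ B) / P(B) = (7/25) / (14/25) = 1/2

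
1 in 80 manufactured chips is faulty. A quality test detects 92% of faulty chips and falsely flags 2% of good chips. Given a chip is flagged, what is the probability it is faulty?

Let D = the rare event, + = positive/flagged.
P(D) = 1/80
P(+|D) = 92/100 = 23/25
P(+|D') = 2/100 = 1/50
P(+) = P(+|D)P(D) + P(+|D')P(D')
     = \frac{23}{25} × \frac{1}{80} + \frac{1}{50} × \frac{79}{80}
     = \frac{1}{32}
P(D|+) = P(+|D)P(D)/P(+) = \frac{46}{125}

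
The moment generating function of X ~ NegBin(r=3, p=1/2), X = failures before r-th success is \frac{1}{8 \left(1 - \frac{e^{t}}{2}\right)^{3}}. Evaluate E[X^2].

To find E[X^2], compute M^(2)(0):
M^(1)(t) = \frac{3 e^{t}}{16 \left(1 - \frac{e^{t}}{2}\right)^{4}}
M^(2)(t) = \frac{3 e^{t}}{16 \left(1 - \frac{e^{t}}{2}\right)^{4}} + \frac{3 e^{2 t}}{8 \left(1 - \frac{e^{t}}{2}\right)^{5}}
M^(2)(0) = 15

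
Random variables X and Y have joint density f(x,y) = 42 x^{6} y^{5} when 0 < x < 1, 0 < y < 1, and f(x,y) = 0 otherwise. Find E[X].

E[X] = ∫_0^1 ∫_0^1 x × f(x,y) dy dx
= ∫_0^1 ∫_0^1 x × (42 x^{6} y^{5}) dy dx
= \frac{7}{8}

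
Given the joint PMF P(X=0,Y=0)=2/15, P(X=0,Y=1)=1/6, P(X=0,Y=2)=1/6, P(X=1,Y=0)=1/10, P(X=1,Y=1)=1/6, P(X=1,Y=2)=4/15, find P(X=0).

P(X=0) = P(X=0,Y=0) + P(X=0,Y=1) + P(X=0,Y=2)
= 2/15 + 1/6 + 1/6
= 7/15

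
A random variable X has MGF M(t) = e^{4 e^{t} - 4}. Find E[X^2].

To find E[X^2], compute M^(2)(0):
M^(1)(t) = 4 e^{t} e^{4 e^{t} - 4}
M^(2)(t) = 16 e^{2 t} e^{4 e^{t} - 4} + 4 e^{t} e^{4 e^{t} - 4}
M^(2)(0) = 20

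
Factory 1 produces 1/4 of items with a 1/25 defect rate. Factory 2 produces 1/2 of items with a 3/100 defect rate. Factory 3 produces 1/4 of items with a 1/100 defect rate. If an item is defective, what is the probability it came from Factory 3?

Using Bayes' theorem:
P(F1) = 1/4, P(D|F1) = 1/25
P(F2) = 1/2, P(D|F2) = 3/100
P(F3) = 1/4, P(D|F3) = 1/100
P(D) = P(D|F1)P(F1) + P(D|F2)P(F2) + P(D|F3)P(F3)
     = \frac{11}{400}
P(F3|D) = P(D|F3)P(F3) / P(D)
= \frac{1}{11}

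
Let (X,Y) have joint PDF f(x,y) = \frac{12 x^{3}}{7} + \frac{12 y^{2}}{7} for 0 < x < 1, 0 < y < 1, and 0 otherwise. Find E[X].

E[X] = ∫_0^1 ∫_0^1 x × f(x,y) dy dx
= ∫_0^1 ∫_0^1 x × (\frac{12 x^{3}}{7} + \frac{12 y^{2}}{7}) dy dx
= \frac{22}{35}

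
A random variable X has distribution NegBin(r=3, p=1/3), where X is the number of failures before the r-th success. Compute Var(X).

For X ~ NegBin(r=3, p=1/3), where X is the number of failures before the r-th success:
Var(X) = 18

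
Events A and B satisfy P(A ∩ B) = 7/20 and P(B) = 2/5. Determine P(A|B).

P(A|B) = P(A ∩ B) / P(B)
= (7/20) / (2/5)
= 7/8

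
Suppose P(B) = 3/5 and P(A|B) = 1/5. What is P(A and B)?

By definition, P(A|B) = P(A ∩ B) / P(B)
So P(A ∩ B) = P(A|B) × P(B)
= 1/5 × 3/5
= 3/25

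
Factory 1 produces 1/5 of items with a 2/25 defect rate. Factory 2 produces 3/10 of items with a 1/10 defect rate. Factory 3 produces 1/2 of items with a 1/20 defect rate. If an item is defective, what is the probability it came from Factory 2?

Using Bayes' theorem:
P(F1) = 1/5, P(D|F1) = 2/25
P(F2) = 3/10, P(D|F2) = 1/10
P(F3) = 1/2, P(D|F3) = 1/20
P(D) = P(D|F1)P(F1) + P(D|F2)P(F2) + P(D|F3)P(F3)
     = \frac{71}{1000}
P(F2|D) = P(D|F2)P(F2) / P(D)
= \frac{30}{71}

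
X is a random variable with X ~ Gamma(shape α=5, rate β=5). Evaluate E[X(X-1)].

E[X(X-1)] = E[X² - X] = E[X²] - E[X]
E[X] = 1
E[X²] = Var(X) + (E[X])² = \frac{1}{5} + (1)² = \frac{6}{5}
E[X(X-1)] = \frac{6}{5} - 1 = \frac{1}{5}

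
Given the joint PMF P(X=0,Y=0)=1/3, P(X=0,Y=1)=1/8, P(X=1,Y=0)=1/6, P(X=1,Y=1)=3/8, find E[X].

First find marginal of X:
P(X=0) = 11/24
P(X=1) = 13/24
E[X] = 0 × 11/24 + 1 × 13/24 = 13/24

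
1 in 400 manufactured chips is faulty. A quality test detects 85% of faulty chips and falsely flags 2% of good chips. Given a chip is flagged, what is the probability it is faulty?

Let D = the rare event, + = positive/flagged.
P(D) = 1/400
P(+|D) = 85/100 = 17/20
P(+|D') = 2/100 = 1/50
P(+) = P(+|D)P(D) + P(+|D')P(D')
     = \frac{17}{20} × \frac{1}{400} + \frac{1}{50} × \frac{399}{400}
     = \frac{883}{40000}
P(D|+) = P(+|D)P(D)/P(+) = \frac{85}{883}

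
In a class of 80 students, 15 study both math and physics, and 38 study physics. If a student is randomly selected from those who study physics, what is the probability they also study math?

P(A ∩ B) = 15/80 = 3/16
P(B) = 38/80 = 19/40
P(A|B) = P(A ∩ B) / P(B) = (3/16) / (19/40) = 15/38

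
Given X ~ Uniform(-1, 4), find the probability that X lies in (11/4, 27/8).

P(11/4 < X < 27/8) = ∫_{11/4}^{27/8} f(x) dx
where f(x) = \frac{1}{5}
= \frac{1}{8}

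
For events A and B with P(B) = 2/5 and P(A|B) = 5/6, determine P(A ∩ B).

By definition, P(A|B) = P(A ∩ B) / P(B)
So P(A ∩ B) = P(A|B) × P(B)
= 5/6 × 2/5
= 1/3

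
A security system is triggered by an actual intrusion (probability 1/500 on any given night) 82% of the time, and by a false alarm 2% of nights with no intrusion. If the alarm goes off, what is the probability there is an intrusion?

Let D = the rare event, + = positive/flagged.
P(D) = 1/500
P(+|D) = 82/100 = 41/50
P(+|D') = 2/100 = 1/50
P(+) = P(+|D)P(D) + P(+|D')P(D')
     = \frac{41}{50} × \frac{1}{500} + \frac{1}{50} × \frac{499}{500}
     = \frac{27}{1250}
P(D|+) = P(+|D)P(D)/P(+) = \frac{41}{540}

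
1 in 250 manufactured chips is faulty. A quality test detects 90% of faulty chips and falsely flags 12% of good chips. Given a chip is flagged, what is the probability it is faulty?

Let D = the rare event, + = positive/flagged.
P(D) = 1/250
P(+|D) = 90/100 = 9/10
P(+|D') = 12/100 = 3/25
P(+) = P(+|D)P(D) + P(+|D')P(D')
     = \frac{9}{10} × \frac{1}{250} + \frac{3}{25} × \frac{249}{250}
     = \frac{1539}{12500}
P(D|+) = P(+|D)P(D)/P(+) = \frac{5}{171}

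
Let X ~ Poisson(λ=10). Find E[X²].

Using the identity E[X²] = Var(X) + (E[X])²:
E[X] = 10
Var(X) = 10
E[X²] = 10 + (10)²
= 110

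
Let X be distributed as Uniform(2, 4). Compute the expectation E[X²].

Using the identity E[X²] = Var(X) + (E[X])²:
E[X] = 3
Var(X) = \frac{1}{3}
E[X²] = \frac{1}{3} + (3)²
= \frac{28}{3}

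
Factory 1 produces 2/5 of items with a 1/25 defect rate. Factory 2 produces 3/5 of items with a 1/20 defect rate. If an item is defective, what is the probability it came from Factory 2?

Using Bayes' theorem:
P(F1) = 2/5, P(D|F1) = 1/25
P(F2) = 3/5, P(D|F2) = 1/20
P(D) = P(D|F1)P(F1) + P(D|F2)P(F2)
     = \frac{23}{500}
P(F2|D) = P(D|F2)P(F2) / P(D)
= \frac{15}{23}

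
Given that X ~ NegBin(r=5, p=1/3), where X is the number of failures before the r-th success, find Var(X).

For X ~ NegBin(r=5, p=1/3), where X is the number of failures before the r-th success:
Var(X) = 30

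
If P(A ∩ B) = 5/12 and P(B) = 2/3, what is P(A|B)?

P(A|B) = P(A ∩ B) / P(B)
= (5/12) / (2/3)
= 5/8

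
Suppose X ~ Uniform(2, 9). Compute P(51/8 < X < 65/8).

P(51/8 < X < 65/8) = ∫_{51/8}^{65/8} f(x) dx
where f(x) = \frac{1}{7}
= \frac{1}{4}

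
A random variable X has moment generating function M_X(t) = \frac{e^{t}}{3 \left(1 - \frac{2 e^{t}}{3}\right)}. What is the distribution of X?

The MGF M(t) = \frac{e^{t}}{3 \left(1 - \frac{2 e^{t}}{3}\right)} is the standard form for the Geometric distribution.
Comparing with the known MGF formula identifies: Geometric(p=1/3), X = trial number of first success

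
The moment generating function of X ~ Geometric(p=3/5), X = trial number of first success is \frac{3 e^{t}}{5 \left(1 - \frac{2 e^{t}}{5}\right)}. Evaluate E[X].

To find E[X], compute M^(1)(0):
M^(1)(t) = \frac{3 e^{t}}{5 \left(1 - \frac{2 e^{t}}{5}\right)} + \frac{6 e^{2 t}}{25 \left(1 - \frac{2 e^{t}}{5}\right)^{2}}
M^(1)(0) = \frac{5}{3}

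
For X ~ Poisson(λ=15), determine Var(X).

For X ~ Poisson(λ=15):
Var(X) = 15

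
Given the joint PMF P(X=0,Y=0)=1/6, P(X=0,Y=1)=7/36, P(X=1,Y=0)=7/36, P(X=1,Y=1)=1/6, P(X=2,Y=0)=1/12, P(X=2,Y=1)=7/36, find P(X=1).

P(X=1) = P(X=1,Y=0) + P(X=1,Y=1)
= 7/36 + 1/6
= 13/36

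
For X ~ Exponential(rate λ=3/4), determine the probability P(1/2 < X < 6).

P(1/2 < X < 6) = ∫_{1/2}^{6} f(x) dx
where f(x) = \frac{3 e^{- \frac{3 x}{4}}}{4}
= - \frac{1}{e^{\frac{9}{2}}} + e^{- \frac{3}{8}}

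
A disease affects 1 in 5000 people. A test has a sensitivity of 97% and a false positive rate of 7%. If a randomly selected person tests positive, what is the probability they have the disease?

Let D = the rare event, + = positive/flagged.
P(D) = 1/5000
P(+|D) = 97/100
P(+|D') = 7/100
P(+) = P(+|D)P(D) + P(+|D')P(D')
     = \frac{97}{100} × \frac{1}{5000} + \frac{7}{100} × \frac{4999}{5000}
     = \frac{3509}{50000}
P(D|+) = P(+|D)P(D)/P(+) = \frac{97}{35090}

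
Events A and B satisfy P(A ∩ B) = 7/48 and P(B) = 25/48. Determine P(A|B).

P(A|B) = P(A ∩ B) / P(B)
= (7/48) / (25/48)
= 7/25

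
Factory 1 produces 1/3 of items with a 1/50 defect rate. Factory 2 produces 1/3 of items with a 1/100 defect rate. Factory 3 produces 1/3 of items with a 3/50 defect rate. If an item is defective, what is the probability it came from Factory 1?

Using Bayes' theorem:
P(F1) = 1/3, P(D|F1) = 1/50
P(F2) = 1/3, P(D|F2) = 1/100
P(F3) = 1/3, P(D|F3) = 3/50
P(D) = P(D|F1)P(F1) + P(D|F2)P(F2) + P(D|F3)P(F3)
     = \frac{3}{100}
P(F1|D) = P(D|F1)P(F1) / P(D)
= \frac{2}{9}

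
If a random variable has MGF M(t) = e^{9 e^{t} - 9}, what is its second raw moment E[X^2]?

To find E[X^2], compute M^(2)(0):
M^(1)(t) = 9 e^{t} e^{9 e^{t} - 9}
M^(2)(t) = 81 e^{2 t} e^{9 e^{t} - 9} + 9 e^{t} e^{9 e^{t} - 9}
M^(2)(0) = 90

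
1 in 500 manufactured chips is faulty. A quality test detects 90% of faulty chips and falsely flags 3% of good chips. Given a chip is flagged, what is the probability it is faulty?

Let D = the rare event, + = positive/flagged.
P(D) = 1/500
P(+|D) = 90/100 = 9/10
P(+|D') = 3/100
P(+) = P(+|D)P(D) + P(+|D')P(D')
     = \frac{9}{10} × \frac{1}{500} + \frac{3}{100} × \frac{499}{500}
     = \frac{1587}{50000}
P(D|+) = P(+|D)P(D)/P(+) = \frac{30}{529}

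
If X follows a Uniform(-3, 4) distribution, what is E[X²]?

Using the identity E[X²] = Var(X) + (E[X])²:
E[X] = \frac{1}{2}
Var(X) = \frac{49}{12}
E[X²] = \frac{49}{12} + (\frac{1}{2})²
= \frac{13}{3}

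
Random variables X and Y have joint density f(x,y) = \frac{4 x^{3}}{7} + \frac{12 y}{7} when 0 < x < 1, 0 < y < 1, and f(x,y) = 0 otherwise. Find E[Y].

E[Y] = ∫_0^1 ∫_0^1 y × f(x,y) dx dy
= \frac{9}{14}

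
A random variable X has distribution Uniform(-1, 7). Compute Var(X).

For X ~ Uniform(-1, 7):
Var(X) = \frac{16}{3}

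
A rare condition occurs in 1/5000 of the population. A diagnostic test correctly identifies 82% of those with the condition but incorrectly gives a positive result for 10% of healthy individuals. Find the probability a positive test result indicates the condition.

Let D = the rare event, + = positive/flagged.
P(D) = 1/5000
P(+|D) = 82/100 = 41/50
P(+|D') = 10/100 = 1/10
P(+) = P(+|D)P(D) + P(+|D')P(D')
     = \frac{41}{50} × \frac{1}{5000} + \frac{1}{10} × \frac{4999}{5000}
     = \frac{6259}{62500}
P(D|+) = P(+|D)P(D)/P(+) = \frac{41}{25036}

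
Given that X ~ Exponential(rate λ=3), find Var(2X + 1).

For X ~ Exponential(rate λ=3):
Var(X) = \frac{1}{9}
Var(2X + 1) = (2)² × Var(X) = 4 × \frac{1}{9} = \frac{4}{9}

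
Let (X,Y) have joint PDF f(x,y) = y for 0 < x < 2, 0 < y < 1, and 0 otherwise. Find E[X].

f_X(x) = ∫_0^1 y dy = \frac{1}{2}
E[X] = ∫_0^2 x × (\frac{1}{2}) dx = 1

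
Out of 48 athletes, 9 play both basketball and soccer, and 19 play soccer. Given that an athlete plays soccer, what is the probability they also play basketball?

P(A ∩ B) = 9/48 = 3/16
P(B) = 19/48
P(A|B) = P(A ∩ B) / P(B) = (3/16) / (19/48) = 9/19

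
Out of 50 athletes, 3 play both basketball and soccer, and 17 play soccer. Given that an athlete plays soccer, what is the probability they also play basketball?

P(A ∩ B) = 3/50
P(B) = 17/50
P(A|B) = P(A ∩ B) / P(B) = (3/50) / (17/50) = 3/17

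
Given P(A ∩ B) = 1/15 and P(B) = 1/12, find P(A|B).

P(A|B) = P(A ∩ B) / P(B)
= (1/15) / (1/12)
= 4/5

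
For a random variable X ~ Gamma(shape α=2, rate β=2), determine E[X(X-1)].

E[X(X-1)] = E[X² - X] = E[X²] - E[X]
E[X] = 1
E[X²] = Var(X) + (E[X])² = \frac{1}{2} + (1)² = \frac{3}{2}
E[X(X-1)] = \frac{3}{2} - 1 = \frac{1}{2}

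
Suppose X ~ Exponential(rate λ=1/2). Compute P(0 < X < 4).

P(0 < X < 4) = ∫_{0}^{4} f(x) dx
where f(x) = \frac{e^{- \frac{x}{2}}}{2}
= 1 - e^{-2}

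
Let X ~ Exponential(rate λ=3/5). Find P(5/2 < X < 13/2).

P(5/2 < X < 13/2) = ∫_{5/2}^{13/2} f(x) dx
where f(x) = \frac{3 e^{- \frac{3 x}{5}}}{5}
= - \frac{1}{e^{\frac{39}{10}}} + e^{- \frac{3}{2}}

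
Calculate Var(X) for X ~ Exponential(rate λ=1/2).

For X ~ Exponential(rate λ=1/2):
Var(X) = 4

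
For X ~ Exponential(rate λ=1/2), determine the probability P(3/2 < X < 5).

P(3/2 < X < 5) = ∫_{3/2}^{5} f(x) dx
where f(x) = \frac{e^{- \frac{x}{2}}}{2}
= - \frac{1}{e^{\frac{5}{2}}} + e^{- \frac{3}{4}}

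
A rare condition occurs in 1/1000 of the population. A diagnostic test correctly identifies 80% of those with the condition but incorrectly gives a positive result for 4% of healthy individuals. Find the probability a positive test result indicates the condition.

Let D = the rare event, + = positive/flagged.
P(D) = 1/1000
P(+|D) = 80/100 = 4/5
P(+|D') = 4/100 = 1/25
P(+) = P(+|D)P(D) + P(+|D')P(D')
     = \frac{4}{5} × \frac{1}{1000} + \frac{1}{25} × \frac{999}{1000}
     = \frac{1019}{25000}
P(D|+) = P(+|D)P(D)/P(+) = \frac{20}{1019}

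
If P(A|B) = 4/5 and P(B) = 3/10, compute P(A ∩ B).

By definition, P(A|B) = P(A ∩ B) / P(B)
So P(A ∩ B) = P(A|B) × P(B)
= 4/5 × 3/10
= 6/25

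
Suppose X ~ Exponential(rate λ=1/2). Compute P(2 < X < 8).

P(2 < X < 8) = ∫_{2}^{8} f(x) dx
where f(x) = \frac{e^{- \frac{x}{2}}}{2}
= - \frac{1 - e^{3}}{e^{4}}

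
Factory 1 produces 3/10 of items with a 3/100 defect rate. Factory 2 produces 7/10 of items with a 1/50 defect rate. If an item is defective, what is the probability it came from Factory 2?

Using Bayes' theorem:
P(F1) = 3/10, P(D|F1) = 3/100
P(F2) = 7/10, P(D|F2) = 1/50
P(D) = P(D|F1)P(F1) + P(D|F2)P(F2)
     = \frac{23}{1000}
P(F2|D) = P(D|F2)P(F2) / P(D)
= \frac{14}{23}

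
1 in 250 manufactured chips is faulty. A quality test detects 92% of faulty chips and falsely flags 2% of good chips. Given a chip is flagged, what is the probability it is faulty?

Let D = the rare event, + = positive/flagged.
P(D) = 1/250
P(+|D) = 92/100 = 23/25
P(+|D') = 2/100 = 1/50
P(+) = P(+|D)P(D) + P(+|D')P(D')
     = \frac{23}{25} × \frac{1}{250} + \frac{1}{50} × \frac{249}{250}
     = \frac{59}{2500}
P(D|+) = P(+|D)P(D)/P(+) = \frac{46}{295}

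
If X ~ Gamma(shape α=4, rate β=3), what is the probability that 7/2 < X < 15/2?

P(7/2 < X < 15/2) = ∫_{7/2}^{15/2} f(x) dx
where f(x) = \frac{27 x^{3} e^{- 3 x}}{2}
= \frac{-34801 + 4153 e^{12}}{16 e^{\frac{45}{2}}}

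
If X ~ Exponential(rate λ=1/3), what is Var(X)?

For X ~ Exponential(rate λ=1/3):
Var(X) = 9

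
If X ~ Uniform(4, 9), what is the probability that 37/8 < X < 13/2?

P(37/8 < X < 13/2) = ∫_{37/8}^{13/2} f(x) dx
where f(x) = \frac{1}{5}
= \frac{3}{8}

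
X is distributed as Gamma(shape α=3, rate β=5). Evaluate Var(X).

For X ~ Gamma(shape α=3, rate β=5):
Var(X) = \frac{3}{25}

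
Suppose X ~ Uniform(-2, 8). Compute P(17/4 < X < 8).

P(17/4 < X < 8) = ∫_{17/4}^{8} f(x) dx
where f(x) = \frac{1}{10}
= \frac{3}{8}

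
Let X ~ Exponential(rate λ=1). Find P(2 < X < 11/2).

P(2 < X < 11/2) = ∫_{2}^{11/2} f(x) dx
where f(x) = e^{- x}
= - \frac{1}{e^{\frac{11}{2}}} + e^{-2}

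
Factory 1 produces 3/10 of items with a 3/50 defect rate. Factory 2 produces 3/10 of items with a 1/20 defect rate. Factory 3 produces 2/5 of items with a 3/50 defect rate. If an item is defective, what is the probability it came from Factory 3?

Using Bayes' theorem:
P(F1) = 3/10, P(D|F1) = 3/50
P(F2) = 3/10, P(D|F2) = 1/20
P(F3) = 2/5, P(D|F3) = 3/50
P(D) = P(D|F1)P(F1) + P(D|F2)P(F2) + P(D|F3)P(F3)
     = \frac{57}{1000}
P(F3|D) = P(D|F3)P(F3) / P(D)
= \frac{8}{19}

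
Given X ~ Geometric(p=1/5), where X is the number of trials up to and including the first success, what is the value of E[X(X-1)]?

E[X(X-1)] = E[X² - X] = E[X²] - E[X]
E[X] = 5
E[X²] = Var(X) + (E[X])² = 20 + (5)² = 45
E[X(X-1)] = 45 - 5 = 40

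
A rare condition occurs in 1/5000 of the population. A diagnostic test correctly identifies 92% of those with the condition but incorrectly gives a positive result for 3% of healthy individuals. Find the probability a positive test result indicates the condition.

Let D = the rare event, + = positive/flagged.
P(D) = 1/5000
P(+|D) = 92/100 = 23/25
P(+|D') = 3/100
P(+) = P(+|D)P(D) + P(+|D')P(D')
     = \frac{23}{25} × \frac{1}{5000} + \frac{3}{100} × \frac{4999}{5000}
     = \frac{15089}{500000}
P(D|+) = P(+|D)P(D)/P(+) = \frac{92}{15089}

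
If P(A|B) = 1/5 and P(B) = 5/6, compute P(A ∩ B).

By definition, P(A|B) = P(A ∩ B) / P(B)
So P(A ∩ B) = P(A|B) × P(B)
= 1/5 × 5/6
= 1/6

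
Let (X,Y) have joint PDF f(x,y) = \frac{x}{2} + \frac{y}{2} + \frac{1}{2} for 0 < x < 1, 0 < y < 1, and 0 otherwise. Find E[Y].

E[Y] = ∫_0^1 ∫_0^1 y × f(x,y) dx dy
= \frac{13}{24}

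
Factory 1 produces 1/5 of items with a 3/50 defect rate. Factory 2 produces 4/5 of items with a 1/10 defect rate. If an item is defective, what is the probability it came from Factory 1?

Using Bayes' theorem:
P(F1) = 1/5, P(D|F1) = 3/50
P(F2) = 4/5, P(D|F2) = 1/10
P(D) = P(D|F1)P(F1) + P(D|F2)P(F2)
     = \frac{23}{250}
P(F1|D) = P(D|F1)P(F1) / P(D)
= \frac{3}{23}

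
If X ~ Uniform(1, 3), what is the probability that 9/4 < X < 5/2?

P(9/4 < X < 5/2) = ∫_{9/4}^{5/2} f(x) dx
where f(x) = \frac{1}{2}
= \frac{1}{8}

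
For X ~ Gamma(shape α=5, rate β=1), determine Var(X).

For X ~ Gamma(shape α=5, rate β=1):
Var(X) = 5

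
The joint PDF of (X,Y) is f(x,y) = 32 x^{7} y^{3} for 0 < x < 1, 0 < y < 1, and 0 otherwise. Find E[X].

E[X] = ∫_0^1 ∫_0^1 x × f(x,y) dy dx
= ∫_0^1 ∫_0^1 x × (32 x^{7} y^{3}) dy dx
= \frac{8}{9}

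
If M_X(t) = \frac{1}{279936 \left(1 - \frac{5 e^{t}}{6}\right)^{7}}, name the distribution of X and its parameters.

The MGF M(t) = \frac{1}{279936 \left(1 - \frac{5 e^{t}}{6}\right)^{7}} is the standard form for the NegativeBinomial distribution.
Comparing with the known MGF formula identifies: NegBin(r=7, p=1/6), X = failures before r-th success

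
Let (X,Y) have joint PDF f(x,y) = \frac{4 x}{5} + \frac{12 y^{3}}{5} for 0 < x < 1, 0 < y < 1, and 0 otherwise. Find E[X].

E[X] = ∫_0^1 ∫_0^1 x × f(x,y) dy dx
= ∫_0^1 ∫_0^1 x × (\frac{4 x}{5} + \frac{12 y^{3}}{5}) dy dx
= \frac{17}{30}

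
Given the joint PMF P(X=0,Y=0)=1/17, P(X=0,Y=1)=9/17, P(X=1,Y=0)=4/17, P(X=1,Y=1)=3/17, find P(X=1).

P(X=1) = P(X=1,Y=0) + P(X=1,Y=1)
= 4/17 + 3/17
= 7/17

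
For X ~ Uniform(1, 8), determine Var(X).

For X ~ Uniform(1, 8):
Var(X) = \frac{49}{12}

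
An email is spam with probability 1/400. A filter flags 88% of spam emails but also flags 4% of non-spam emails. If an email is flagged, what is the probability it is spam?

Let D = the rare event, + = positive/flagged.
P(D) = 1/400
P(+|D) = 88/100 = 22/25
P(+|D') = 4/100 = 1/25
P(+) = P(+|D)P(D) + P(+|D')P(D')
     = \frac{22}{25} × \frac{1}{400} + \frac{1}{25} × \frac{399}{400}
     = \frac{421}{10000}
P(D|+) = P(+|D)P(D)/P(+) = \frac{22}{421}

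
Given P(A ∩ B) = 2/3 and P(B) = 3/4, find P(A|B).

P(A|B) = P(A ∩ B) / P(B)
= (2/3) / (3/4)
= 8/9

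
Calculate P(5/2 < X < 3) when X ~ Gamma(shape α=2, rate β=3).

P(5/2 < X < 3) = ∫_{5/2}^{3} f(x) dx
where f(x) = 9 x e^{- 3 x}
= - \frac{10}{e^{9}} + \frac{17}{2 e^{\frac{15}{2}}}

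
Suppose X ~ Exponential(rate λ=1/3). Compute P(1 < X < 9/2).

P(1 < X < 9/2) = ∫_{1}^{9/2} f(x) dx
where f(x) = \frac{e^{- \frac{x}{3}}}{3}
= - \frac{1}{e^{\frac{3}{2}}} + e^{- \frac{1}{3}}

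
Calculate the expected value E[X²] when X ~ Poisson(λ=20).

Using the identity E[X²] = Var(X) + (E[X])²:
E[X] = 20
Var(X) = 20
E[X²] = 20 + (20)²
= 420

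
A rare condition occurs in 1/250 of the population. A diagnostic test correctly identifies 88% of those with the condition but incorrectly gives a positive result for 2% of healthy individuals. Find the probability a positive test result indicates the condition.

Let D = the rare event, + = positive/flagged.
P(D) = 1/250
P(+|D) = 88/100 = 22/25
P(+|D') = 2/100 = 1/50
P(+) = P(+|D)P(D) + P(+|D')P(D')
     = \frac{22}{25} × \frac{1}{250} + \frac{1}{50} × \frac{249}{250}
     = \frac{293}{12500}
P(D|+) = P(+|D)P(D)/P(+) = \frac{44}{293}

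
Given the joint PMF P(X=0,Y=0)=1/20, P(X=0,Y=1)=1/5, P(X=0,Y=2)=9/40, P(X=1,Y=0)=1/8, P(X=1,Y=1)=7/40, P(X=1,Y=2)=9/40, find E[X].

First find marginal of X:
P(X=0) = 19/40
P(X=1) = 21/40
E[X] = 0 × 19/40 + 1 × 21/40 = 21/40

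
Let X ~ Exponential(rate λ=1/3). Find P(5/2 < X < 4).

P(5/2 < X < 4) = ∫_{5/2}^{4} f(x) dx
where f(x) = \frac{e^{- \frac{x}{3}}}{3}
= - \frac{1}{e^{\frac{4}{3}}} + e^{- \frac{5}{6}}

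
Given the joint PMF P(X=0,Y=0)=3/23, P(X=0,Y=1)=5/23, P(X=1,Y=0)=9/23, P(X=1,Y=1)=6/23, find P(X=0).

P(X=0) = P(X=0,Y=0) + P(X=0,Y=1)
= 3/23 + 5/23
= 8/23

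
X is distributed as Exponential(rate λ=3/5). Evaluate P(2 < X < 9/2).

P(2 < X < 9/2) = ∫_{2}^{9/2} f(x) dx
where f(x) = \frac{3 e^{- \frac{3 x}{5}}}{5}
= - \frac{1}{e^{\frac{27}{10}}} + e^{- \frac{6}{5}}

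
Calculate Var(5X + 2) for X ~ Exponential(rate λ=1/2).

For X ~ Exponential(rate λ=1/2):
Var(X) = 4
Var(5X + 2) = (5)² × Var(X) = 25 × 4 = 100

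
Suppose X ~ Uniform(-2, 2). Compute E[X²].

Using the identity E[X²] = Var(X) + (E[X])²:
E[X] = 0
Var(X) = \frac{4}{3}
E[X²] = \frac{4}{3} + (0)²
= \frac{4}{3}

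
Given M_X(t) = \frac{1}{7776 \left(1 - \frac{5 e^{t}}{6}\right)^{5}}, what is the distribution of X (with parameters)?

The MGF M(t) = \frac{1}{7776 \left(1 - \frac{5 e^{t}}{6}\right)^{5}} is the standard form for the NegativeBinomial distribution.
Comparing with the known MGF formula identifies: NegBin(r=5, p=1/6), X = failures before r-th success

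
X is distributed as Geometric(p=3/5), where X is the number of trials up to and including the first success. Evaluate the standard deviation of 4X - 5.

For X ~ Geometric(p=3/5), where X is the number of trials up to and including the first success:
Var(X) = \frac{10}{9}
SD(X) = √(Var(X)) = √(\frac{10}{9}) = \frac{\sqrt{10}}{3}
SD(4X - 5) = |4| × SD(X) = 4 × \frac{\sqrt{10}}{3} = \frac{4 \sqrt{10}}{3}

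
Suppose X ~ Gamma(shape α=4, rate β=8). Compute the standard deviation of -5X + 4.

For X ~ Gamma(shape α=4, rate β=8):
Var(X) = \frac{1}{16}
SD(X) = √(Var(X)) = √(\frac{1}{16}) = \frac{1}{4}
SD(-5X + 4) = |-5| × SD(X) = 5 × \frac{1}{4} = \frac{5}{4}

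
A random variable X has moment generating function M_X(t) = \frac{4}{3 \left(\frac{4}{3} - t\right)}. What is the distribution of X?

The MGF M(t) = \frac{4}{3 \left(\frac{4}{3} - t\right)} is the standard form for the Exponential distribution.
Comparing with the known MGF formula identifies: Exponential(rate λ=4/3)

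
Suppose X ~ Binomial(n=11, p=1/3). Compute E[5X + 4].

For X ~ Binomial(n=11, p=1/3):
E[X] = \frac{11}{3}
E[5X + 4] = 5 × E[X] + 4 = \frac{67}{3}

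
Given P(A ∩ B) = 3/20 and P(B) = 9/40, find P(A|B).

P(A|B) = P(A ∩ B) / P(B)
= (3/20) / (9/40)
= 2/3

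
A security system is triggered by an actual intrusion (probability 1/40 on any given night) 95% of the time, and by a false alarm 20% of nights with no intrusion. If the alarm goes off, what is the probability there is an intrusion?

Let D = the rare event, + = positive/flagged.
P(D) = 1/40
P(+|D) = 95/100 = 19/20
P(+|D') = 20/100 = 1/5
P(+) = P(+|D)P(D) + P(+|D')P(D')
     = \frac{19}{20} × \frac{1}{40} + \frac{1}{5} × \frac{39}{40}
     = \frac{7}{32}
P(D|+) = P(+|D)P(D)/P(+) = \frac{19}{175}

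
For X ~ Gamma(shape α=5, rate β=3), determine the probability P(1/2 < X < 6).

P(1/2 < X < 6) = ∫_{1/2}^{6} f(x) dx
where f(x) = \frac{81 x^{4} e^{- 3 x}}{8}
= - \frac{5527}{e^{18}} + \frac{563}{128 e^{\frac{3}{2}}}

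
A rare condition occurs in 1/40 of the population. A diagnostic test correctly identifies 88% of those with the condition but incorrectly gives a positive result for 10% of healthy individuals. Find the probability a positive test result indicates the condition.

Let D = the rare event, + = positive/flagged.
P(D) = 1/40
P(+|D) = 88/100 = 22/25
P(+|D') = 10/100 = 1/10
P(+) = P(+|D)P(D) + P(+|D')P(D')
     = \frac{22}{25} × \frac{1}{40} + \frac{1}{10} × \frac{39}{40}
     = \frac{239}{2000}
P(D|+) = P(+|D)P(D)/P(+) = \frac{44}{239}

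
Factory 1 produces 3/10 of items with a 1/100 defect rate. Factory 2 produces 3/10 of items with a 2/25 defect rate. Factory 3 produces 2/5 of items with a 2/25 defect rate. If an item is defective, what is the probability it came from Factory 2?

Using Bayes' theorem:
P(F1) = 3/10, P(D|F1) = 1/100
P(F2) = 3/10, P(D|F2) = 2/25
P(F3) = 2/5, P(D|F3) = 2/25
P(D) = P(D|F1)P(F1) + P(D|F2)P(F2) + P(D|F3)P(F3)
     = \frac{59}{1000}
P(F2|D) = P(D|F2)P(F2) / P(D)
= \frac{24}{59}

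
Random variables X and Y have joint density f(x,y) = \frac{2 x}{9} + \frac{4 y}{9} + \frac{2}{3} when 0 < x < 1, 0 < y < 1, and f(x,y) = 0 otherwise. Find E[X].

E[X] = ∫_0^1 ∫_0^1 x × f(x,y) dy dx
= ∫_0^1 ∫_0^1 x × (\frac{2 x}{9} + \frac{4 y}{9} + \frac{2}{3}) dy dx
= \frac{14}{27}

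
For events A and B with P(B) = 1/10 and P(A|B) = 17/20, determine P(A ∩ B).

By definition, P(A|B) = P(A ∩ B) / P(B)
So P(A ∩ B) = P(A|B) × P(B)
= 17/20 × 1/10
= 17/200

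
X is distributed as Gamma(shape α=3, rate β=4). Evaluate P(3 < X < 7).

P(3 < X < 7) = ∫_{3}^{7} f(x) dx
where f(x) = 32 x^{2} e^{- 4 x}
= \frac{-421 + 85 e^{16}}{e^{28}}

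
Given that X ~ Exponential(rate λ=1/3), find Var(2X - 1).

For X ~ Exponential(rate λ=1/3):
Var(X) = 9
Var(2X - 1) = (2)² × Var(X) = 4 × 9 = 36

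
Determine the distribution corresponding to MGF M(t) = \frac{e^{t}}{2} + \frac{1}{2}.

The MGF M(t) = \frac{e^{t}}{2} + \frac{1}{2} is the standard form for the Bernoulli distribution.
Comparing with the known MGF formula identifies: Bernoulli(p=1/2)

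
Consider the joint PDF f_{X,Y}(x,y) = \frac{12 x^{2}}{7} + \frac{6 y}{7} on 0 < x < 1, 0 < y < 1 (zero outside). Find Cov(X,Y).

E[XY] = ∫∫ xy × f(x,y) dx dy = \frac{5}{14}
E[X] = \frac{9}{14}
E[Y] = \frac{4}{7}
Cov(X,Y) = E[XY] - E[X]E[Y] = - \frac{1}{98}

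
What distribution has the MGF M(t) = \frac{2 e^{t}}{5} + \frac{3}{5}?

The MGF M(t) = \frac{2 e^{t}}{5} + \frac{3}{5} is the standard form for the Bernoulli distribution.
Comparing with the known MGF formula identifies: Bernoulli(p=2/5)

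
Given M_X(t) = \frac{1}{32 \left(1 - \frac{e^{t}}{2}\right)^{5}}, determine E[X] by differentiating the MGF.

To find E[X], compute M^(1)(0):
M^(1)(t) = \frac{5 e^{t}}{64 \left(1 - \frac{e^{t}}{2}\right)^{6}}
M^(1)(0) = 5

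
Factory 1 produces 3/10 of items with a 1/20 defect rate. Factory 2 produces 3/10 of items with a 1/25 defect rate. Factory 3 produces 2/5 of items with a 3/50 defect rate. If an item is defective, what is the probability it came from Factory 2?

Using Bayes' theorem:
P(F1) = 3/10, P(D|F1) = 1/20
P(F2) = 3/10, P(D|F2) = 1/25
P(F3) = 2/5, P(D|F3) = 3/50
P(D) = P(D|F1)P(F1) + P(D|F2)P(F2) + P(D|F3)P(F3)
     = \frac{51}{1000}
P(F2|D) = P(D|F2)P(F2) / P(D)
= \frac{4}{17}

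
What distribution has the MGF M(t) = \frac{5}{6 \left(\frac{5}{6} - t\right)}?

The MGF M(t) = \frac{5}{6 \left(\frac{5}{6} - t\right)} is the standard form for the Exponential distribution.
Comparing with the known MGF formula identifies: Exponential(rate λ=5/6)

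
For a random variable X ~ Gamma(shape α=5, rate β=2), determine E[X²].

Using the identity E[X²] = Var(X) + (E[X])²:
E[X] = \frac{5}{2}
Var(X) = \frac{5}{4}
E[X²] = \frac{5}{4} + (\frac{5}{2})²
= \frac{15}{2}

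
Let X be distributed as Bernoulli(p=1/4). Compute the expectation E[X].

For X ~ Bernoulli(p=1/4), the expected value is:
E[X] = \frac{1}{4}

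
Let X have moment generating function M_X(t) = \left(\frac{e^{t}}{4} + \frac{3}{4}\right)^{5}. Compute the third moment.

To find E[X^3], compute M^(3)(0):
M^(1)(t) = \frac{5 \left(\frac{e^{t}}{4} + \frac{3}{4}\right)^{4} e^{t}}{4}
M^(2)(t) = \frac{5 \left(\frac{e^{t}}{4} + \frac{3}{4}\right)^{4} e^{t}}{4} + \frac{5 \left(\frac{e^{t}}{4} + \frac{3}{4}\right)^{3} e^{2 t}}{4}
M^(3)(t) = \frac{5 \left(\frac{e^{t}}{4} + \frac{3}{4}\right)^{4} e^{t}}{4} + \frac{15 \left(\frac{e^{t}}{4} + \frac{3}{4}\right)^{3} e^{2 t}}{4} + \frac{15 \left(\frac{e^{t}}{4} + \frac{3}{4}\right)^{2} e^{3 t}}{16}
M^(3)(0) = \frac{95}{16}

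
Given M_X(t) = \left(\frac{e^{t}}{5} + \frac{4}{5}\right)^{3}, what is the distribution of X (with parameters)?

The MGF M(t) = \left(\frac{e^{t}}{5} + \frac{4}{5}\right)^{3} is the standard form for the Binomial distribution.
Comparing with the known MGF formula identifies: Binomial(n=3, p=1/5)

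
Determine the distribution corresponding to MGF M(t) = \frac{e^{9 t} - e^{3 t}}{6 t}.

The MGF M(t) = \frac{e^{9 t} - e^{3 t}}{6 t} is the standard form for the Uniform distribution.
Comparing with the known MGF formula identifies: Uniform(3, 9)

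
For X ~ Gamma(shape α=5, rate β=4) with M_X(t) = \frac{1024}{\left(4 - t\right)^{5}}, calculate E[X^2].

To find E[X^2], compute M^(2)(0):
M^(1)(t) = \frac{5120}{\left(4 - t\right)^{6}}
M^(2)(t) = \frac{30720}{\left(4 - t\right)^{7}}
M^(2)(0) = \frac{15}{8}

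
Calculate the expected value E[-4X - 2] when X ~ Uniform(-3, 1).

For X ~ Uniform(-3, 1):
E[X] = -1
E[-4X - 2] = -4 × E[X] - 2 = 2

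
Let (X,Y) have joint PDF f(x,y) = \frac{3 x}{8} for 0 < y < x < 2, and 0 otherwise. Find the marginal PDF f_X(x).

f_X(x) = ∫_0^x \frac{3 x}{8} dy = \frac{3 x^{2}}{8}
for 0 < x < 2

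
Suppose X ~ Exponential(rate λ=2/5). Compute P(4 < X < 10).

P(4 < X < 10) = ∫_{4}^{10} f(x) dx
where f(x) = \frac{2 e^{- \frac{2 x}{5}}}{5}
= - \frac{1}{e^{4}} + e^{- \frac{8}{5}}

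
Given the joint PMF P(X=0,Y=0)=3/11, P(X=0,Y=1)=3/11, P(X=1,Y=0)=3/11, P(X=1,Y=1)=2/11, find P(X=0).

P(X=0) = P(X=0,Y=0) + P(X=0,Y=1)
= 3/11 + 3/11
= 6/11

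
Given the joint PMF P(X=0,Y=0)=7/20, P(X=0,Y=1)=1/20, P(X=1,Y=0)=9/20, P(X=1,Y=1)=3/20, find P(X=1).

P(X=1) = P(X=1,Y=0) + P(X=1,Y=1)
= 9/20 + 3/20
= 3/5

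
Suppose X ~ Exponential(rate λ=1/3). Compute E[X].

For X ~ Exponential(rate λ=1/3), the expected value is:
E[X] = 3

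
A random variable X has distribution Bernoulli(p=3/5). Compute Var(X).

For X ~ Bernoulli(p=3/5):
Var(X) = \frac{6}{25}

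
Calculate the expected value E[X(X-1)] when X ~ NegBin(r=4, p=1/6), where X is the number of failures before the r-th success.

E[X(X-1)] = E[X² - X] = E[X²] - E[X]
E[X] = 20
E[X²] = Var(X) + (E[X])² = 120 + (20)² = 520
E[X(X-1)] = 520 - 20 = 500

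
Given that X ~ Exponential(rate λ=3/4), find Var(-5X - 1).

For X ~ Exponential(rate λ=3/4):
Var(X) = \frac{16}{9}
Var(-5X - 1) = (-5)² × Var(X) = 25 × \frac{16}{9} = \frac{400}{9}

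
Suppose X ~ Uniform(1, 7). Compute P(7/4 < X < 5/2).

P(7/4 < X < 5/2) = ∫_{7/4}^{5/2} f(x) dx
where f(x) = \frac{1}{6}
= \frac{1}{8}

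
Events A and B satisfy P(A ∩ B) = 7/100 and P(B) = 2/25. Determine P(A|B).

P(A|B) = P(A ∩ B) / P(B)
= (7/100) / (2/25)
= 7/8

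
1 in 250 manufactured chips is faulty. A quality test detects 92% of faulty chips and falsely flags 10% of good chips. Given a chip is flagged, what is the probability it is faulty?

Let D = the rare event, + = positive/flagged.
P(D) = 1/250
P(+|D) = 92/100 = 23/25
P(+|D') = 10/100 = 1/10
P(+) = P(+|D)P(D) + P(+|D')P(D')
     = \frac{23}{25} × \frac{1}{250} + \frac{1}{10} × \frac{249}{250}
     = \frac{1291}{12500}
P(D|+) = P(+|D)P(D)/P(+) = \frac{46}{1291}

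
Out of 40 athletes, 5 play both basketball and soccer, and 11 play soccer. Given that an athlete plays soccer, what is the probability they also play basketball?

P(A ∩ B) = 5/40 = 1/8
P(B) = 11/40
P(A|B) = P(A ∩ B) / P(B) = (1/8) / (11/40) = 5/11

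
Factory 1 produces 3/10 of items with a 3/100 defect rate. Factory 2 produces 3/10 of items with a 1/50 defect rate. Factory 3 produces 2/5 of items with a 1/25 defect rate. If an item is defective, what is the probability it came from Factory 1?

Using Bayes' theorem:
P(F1) = 3/10, P(D|F1) = 3/100
P(F2) = 3/10, P(D|F2) = 1/50
P(F3) = 2/5, P(D|F3) = 1/25
P(D) = P(D|F1)P(F1) + P(D|F2)P(F2) + P(D|F3)P(F3)
     = \frac{31}{1000}
P(F1|D) = P(D|F1)P(F1) / P(D)
= \frac{9}{31}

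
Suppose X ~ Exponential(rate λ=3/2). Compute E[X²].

Using the identity E[X²] = Var(X) + (E[X])²:
E[X] = \frac{2}{3}
Var(X) = \frac{4}{9}
E[X²] = \frac{4}{9} + (\frac{2}{3})²
= \frac{8}{9}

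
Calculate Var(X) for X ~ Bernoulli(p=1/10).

For X ~ Bernoulli(p=1/10):
Var(X) = \frac{9}{100}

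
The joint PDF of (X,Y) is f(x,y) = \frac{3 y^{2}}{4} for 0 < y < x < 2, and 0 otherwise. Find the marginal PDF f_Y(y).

f_Y(y) = ∫_y^2 \frac{3 y^{2}}{4} dx = \frac{3 y^{2} \left(2 - y\right)}{4}
for 0 < y < 2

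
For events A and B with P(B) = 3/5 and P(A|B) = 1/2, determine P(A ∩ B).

By definition, P(A|B) = P(A ∩ B) / P(B)
So P(A ∩ B) = P(A|B) × P(B)
= 1/2 × 3/5
= 3/10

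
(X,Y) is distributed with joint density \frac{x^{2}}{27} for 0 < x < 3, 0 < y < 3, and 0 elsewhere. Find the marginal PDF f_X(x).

f_X(x) = ∫_0^3 f(x,y) dy
= ∫_0^3 \frac{x^{2}}{27} dy
= \frac{x^{2}}{9} for 0 < x < 3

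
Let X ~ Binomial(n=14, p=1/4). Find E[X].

For X ~ Binomial(n=14, p=1/4), the expected value is:
E[X] = \frac{7}{2}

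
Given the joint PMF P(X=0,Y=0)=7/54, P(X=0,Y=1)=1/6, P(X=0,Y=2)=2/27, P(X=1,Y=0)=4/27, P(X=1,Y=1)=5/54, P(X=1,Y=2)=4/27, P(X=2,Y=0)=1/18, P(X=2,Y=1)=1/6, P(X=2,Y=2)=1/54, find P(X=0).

P(X=0) = P(X=0,Y=0) + P(X=0,Y=1) + P(X=0,Y=2)
= 7/54 + 1/6 + 2/27
= 10/27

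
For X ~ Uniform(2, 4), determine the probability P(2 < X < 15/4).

P(2 < X < 15/4) = ∫_{2}^{15/4} f(x) dx
where f(x) = \frac{1}{2}
= \frac{7}{8}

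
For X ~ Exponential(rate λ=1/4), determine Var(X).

For X ~ Exponential(rate λ=1/4):
Var(X) = 16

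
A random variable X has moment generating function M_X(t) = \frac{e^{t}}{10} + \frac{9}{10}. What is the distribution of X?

The MGF M(t) = \frac{e^{t}}{10} + \frac{9}{10} is the standard form for the Bernoulli distribution.
Comparing with the known MGF formula identifies: Bernoulli(p=1/10)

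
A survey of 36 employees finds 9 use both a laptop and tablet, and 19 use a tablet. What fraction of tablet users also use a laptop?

P(A ∩ B) = 9/36 = 1/4
P(B) = 19/36
P(A|B) = P(A ∩ B) / P(B) = (1/4) / (19/36) = 9/19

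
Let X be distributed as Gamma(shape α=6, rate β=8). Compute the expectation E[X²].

Using the identity E[X²] = Var(X) + (E[X])²:
E[X] = \frac{3}{4}
Var(X) = \frac{3}{32}
E[X²] = \frac{3}{32} + (\frac{3}{4})²
= \frac{21}{32}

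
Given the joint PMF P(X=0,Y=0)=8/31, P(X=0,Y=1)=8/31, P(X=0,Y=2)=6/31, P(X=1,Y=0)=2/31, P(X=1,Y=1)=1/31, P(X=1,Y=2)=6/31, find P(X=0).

P(X=0) = P(X=0,Y=0) + P(X=0,Y=1) + P(X=0,Y=2)
= 8/31 + 8/31 + 6/31
= 22/31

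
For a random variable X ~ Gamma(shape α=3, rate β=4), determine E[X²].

Using the identity E[X²] = Var(X) + (E[X])²:
E[X] = \frac{3}{4}
Var(X) = \frac{3}{16}
E[X²] = \frac{3}{16} + (\frac{3}{4})²
= \frac{3}{4}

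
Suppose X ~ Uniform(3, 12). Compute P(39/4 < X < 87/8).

P(39/4 < X < 87/8) = ∫_{39/4}^{87/8} f(x) dx
where f(x) = \frac{1}{9}
= \frac{1}{8}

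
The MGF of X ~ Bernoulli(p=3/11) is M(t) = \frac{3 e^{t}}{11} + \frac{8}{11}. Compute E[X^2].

To find E[X^2], compute M^(2)(0):
M^(1)(t) = \frac{3 e^{t}}{11}
M^(2)(t) = \frac{3 e^{t}}{11}
M^(2)(0) = \frac{3}{11}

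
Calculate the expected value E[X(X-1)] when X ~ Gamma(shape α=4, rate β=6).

E[X(X-1)] = E[X² - X] = E[X²] - E[X]
E[X] = \frac{2}{3}
E[X²] = Var(X) + (E[X])² = \frac{1}{9} + (\frac{2}{3})² = \frac{5}{9}
E[X(X-1)] = \frac{5}{9} - \frac{2}{3} = - \frac{1}{9}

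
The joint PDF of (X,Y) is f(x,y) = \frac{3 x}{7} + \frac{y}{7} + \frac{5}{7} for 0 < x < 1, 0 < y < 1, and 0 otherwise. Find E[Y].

E[Y] = ∫_0^1 ∫_0^1 y × f(x,y) dx dy
= \frac{43}{84}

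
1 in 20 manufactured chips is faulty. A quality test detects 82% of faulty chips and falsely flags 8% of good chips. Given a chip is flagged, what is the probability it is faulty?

Let D = the rare event, + = positive/flagged.
P(D) = 1/20
P(+|D) = 82/100 = 41/50
P(+|D') = 8/100 = 2/25
P(+) = P(+|D)P(D) + P(+|D')P(D')
     = \frac{41}{50} × \frac{1}{20} + \frac{2}{25} × \frac{19}{20}
     = \frac{117}{1000}
P(D|+) = P(+|D)P(D)/P(+) = \frac{41}{117}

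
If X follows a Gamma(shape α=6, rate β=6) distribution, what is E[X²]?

Using the identity E[X²] = Var(X) + (E[X])²:
E[X] = 1
Var(X) = \frac{1}{6}
E[X²] = \frac{1}{6} + (1)²
= \frac{7}{6}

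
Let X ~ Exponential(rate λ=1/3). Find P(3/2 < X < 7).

P(3/2 < X < 7) = ∫_{3/2}^{7} f(x) dx
where f(x) = \frac{e^{- \frac{x}{3}}}{3}
= - \frac{1}{e^{\frac{7}{3}}} + e^{- \frac{1}{2}}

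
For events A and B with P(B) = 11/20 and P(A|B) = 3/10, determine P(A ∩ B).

By definition, P(A|B) = P(A ∩ B) / P(B)
So P(A ∩ B) = P(A|B) × P(B)
= 3/10 × 11/20
= 33/200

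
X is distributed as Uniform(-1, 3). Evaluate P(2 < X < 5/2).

P(2 < X < 5/2) = ∫_{2}^{5/2} f(x) dx
where f(x) = \frac{1}{4}
= \frac{1}{8}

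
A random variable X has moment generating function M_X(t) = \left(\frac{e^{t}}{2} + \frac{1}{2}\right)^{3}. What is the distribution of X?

The MGF M(t) = \left(\frac{e^{t}}{2} + \frac{1}{2}\right)^{3} is the standard form for the Binomial distribution.
Comparing with the known MGF formula identifies: Binomial(n=3, p=1/2)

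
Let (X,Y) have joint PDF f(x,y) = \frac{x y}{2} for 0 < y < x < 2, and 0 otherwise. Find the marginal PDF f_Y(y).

f_Y(y) = ∫_y^2 \frac{x y}{2} dx = - \frac{y^{3}}{4} + y
for 0 < y < 2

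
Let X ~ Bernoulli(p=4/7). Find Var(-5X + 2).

For X ~ Bernoulli(p=4/7):
Var(X) = \frac{12}{49}
Var(-5X + 2) = (-5)² × Var(X) = 25 × \frac{12}{49} = \frac{300}{49}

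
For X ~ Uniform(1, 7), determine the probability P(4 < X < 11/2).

P(4 < X < 11/2) = ∫_{4}^{11/2} f(x) dx
where f(x) = \frac{1}{6}
= \frac{1}{4}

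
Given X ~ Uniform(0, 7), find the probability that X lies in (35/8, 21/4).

P(35/8 < X < 21/4) = ∫_{35/8}^{21/4} f(x) dx
where f(x) = \frac{1}{7}
= \frac{1}{8}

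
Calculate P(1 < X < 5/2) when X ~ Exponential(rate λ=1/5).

P(1 < X < 5/2) = ∫_{1}^{5/2} f(x) dx
where f(x) = \frac{e^{- \frac{x}{5}}}{5}
= - \frac{1}{e^{\frac{1}{2}}} + e^{- \frac{1}{5}}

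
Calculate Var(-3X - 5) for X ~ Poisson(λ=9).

For X ~ Poisson(λ=9):
Var(X) = 9
Var(-3X - 5) = (-3)² × Var(X) = 9 × 9 = 81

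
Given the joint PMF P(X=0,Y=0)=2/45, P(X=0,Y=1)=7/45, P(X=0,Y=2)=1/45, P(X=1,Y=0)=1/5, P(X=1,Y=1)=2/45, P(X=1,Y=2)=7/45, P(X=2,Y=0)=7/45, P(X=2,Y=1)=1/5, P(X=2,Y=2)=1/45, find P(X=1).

P(X=1) = P(X=1,Y=0) + P(X=1,Y=1) + P(X=1,Y=2)
= 1/5 + 2/45 + 7/45
= 2/5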